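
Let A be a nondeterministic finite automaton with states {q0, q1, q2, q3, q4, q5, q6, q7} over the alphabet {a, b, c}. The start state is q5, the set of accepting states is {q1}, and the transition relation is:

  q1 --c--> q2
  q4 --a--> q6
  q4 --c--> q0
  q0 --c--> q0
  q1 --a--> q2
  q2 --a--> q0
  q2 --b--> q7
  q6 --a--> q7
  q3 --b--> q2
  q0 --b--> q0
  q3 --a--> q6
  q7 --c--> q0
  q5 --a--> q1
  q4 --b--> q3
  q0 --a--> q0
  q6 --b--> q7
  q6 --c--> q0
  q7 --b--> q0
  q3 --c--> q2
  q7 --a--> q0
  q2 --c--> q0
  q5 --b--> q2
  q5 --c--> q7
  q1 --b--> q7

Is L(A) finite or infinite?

The useful states (reachable from q5 and able to reach an accepting state) are {q1, q5}.
Restricted to these states the transition graph has no cycle, so every accepting path has bounded length and L is finite.

finite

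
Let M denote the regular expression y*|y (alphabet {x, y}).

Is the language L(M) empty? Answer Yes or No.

No

The empty string ε matches the expression, so it belongs to L(M).
Since L(M) contains at least one string, it is not empty.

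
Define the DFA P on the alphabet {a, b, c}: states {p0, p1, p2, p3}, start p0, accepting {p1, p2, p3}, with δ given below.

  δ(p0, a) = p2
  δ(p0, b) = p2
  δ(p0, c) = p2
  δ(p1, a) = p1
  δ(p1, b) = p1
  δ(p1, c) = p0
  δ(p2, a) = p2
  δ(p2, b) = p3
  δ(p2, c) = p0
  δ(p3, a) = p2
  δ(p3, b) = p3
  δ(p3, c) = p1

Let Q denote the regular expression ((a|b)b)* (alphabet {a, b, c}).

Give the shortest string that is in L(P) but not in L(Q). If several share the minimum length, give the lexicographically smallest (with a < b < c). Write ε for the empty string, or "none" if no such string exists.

The string a is accepted by P but not by Q.
No shorter string lies in the difference, and a is the lexicographically first length-1 string in L(P) \ L(Q).

a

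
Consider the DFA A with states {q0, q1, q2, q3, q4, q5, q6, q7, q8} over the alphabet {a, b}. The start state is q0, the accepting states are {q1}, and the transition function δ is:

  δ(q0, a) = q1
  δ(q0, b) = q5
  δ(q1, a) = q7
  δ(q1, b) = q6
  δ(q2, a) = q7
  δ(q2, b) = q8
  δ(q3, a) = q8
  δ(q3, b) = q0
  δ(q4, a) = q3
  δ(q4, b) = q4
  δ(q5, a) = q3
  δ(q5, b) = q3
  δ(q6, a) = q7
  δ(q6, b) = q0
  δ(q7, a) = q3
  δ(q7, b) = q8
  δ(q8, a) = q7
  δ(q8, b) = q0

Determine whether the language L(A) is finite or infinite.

State q0 is reachable from the start and can reach an accepting state, and it lies on the cycle q0 → q1 → q6 → q0.
Traversing that cycle any number of times yields accepted strings of unbounded length, so the language is infinite.

infinite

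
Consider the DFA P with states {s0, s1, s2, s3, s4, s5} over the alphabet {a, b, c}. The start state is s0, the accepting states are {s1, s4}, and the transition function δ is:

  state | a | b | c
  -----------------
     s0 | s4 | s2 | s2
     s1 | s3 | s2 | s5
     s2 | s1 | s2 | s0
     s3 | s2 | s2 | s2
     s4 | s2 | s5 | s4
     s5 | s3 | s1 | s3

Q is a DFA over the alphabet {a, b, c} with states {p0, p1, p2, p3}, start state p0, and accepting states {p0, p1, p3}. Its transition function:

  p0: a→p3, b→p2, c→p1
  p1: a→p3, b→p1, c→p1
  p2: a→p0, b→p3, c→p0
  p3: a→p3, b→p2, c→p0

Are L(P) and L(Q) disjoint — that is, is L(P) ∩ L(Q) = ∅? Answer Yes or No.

No

The string a is accepted by both P and Q.
Hence L(P) ∩ L(Q) ≠ ∅.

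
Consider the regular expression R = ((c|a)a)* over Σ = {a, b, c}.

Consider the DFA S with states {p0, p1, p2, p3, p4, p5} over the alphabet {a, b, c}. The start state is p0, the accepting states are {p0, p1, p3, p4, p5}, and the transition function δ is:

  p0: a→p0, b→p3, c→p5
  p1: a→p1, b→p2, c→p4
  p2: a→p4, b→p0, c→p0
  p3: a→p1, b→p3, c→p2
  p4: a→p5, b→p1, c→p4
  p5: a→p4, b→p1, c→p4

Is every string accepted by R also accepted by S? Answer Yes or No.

Yes

Converting the expression R to a DFA (subset construction, then merging equivalent states) gives the minimal DFA with states {r0, r1, r2}, start state r0, accepting states {r0} and transitions r0: a→r1, b→r2, c→r1; r1: a→r0, b→r2, c→r2; r2: a→r2, b→r2, c→r2.
Exploring the product automaton R × S from the start pair (r0, p0), following both machines on each input symbol, reaches 12 state pairs: (r0, p0), (r1, p0), (r2, p3), (r1, p5), (r2, p5), (r2, p1), (r2, p2), (r0, p4), (r2, p4), (r2, p0), (r1, p4), (r0, p5).
R accepts in {r0} and S accepts in {p0, p1, p3, p4, p5}. The reachable pairs whose R-component is accepting are (r0, p0), (r0, p4), (r0, p5); in each of them the S-component is accepting too, so the product for L(R) \ L(S) (R-component accepting, S-component rejecting) has no reachable accepting pair and the difference is empty.
Hence every string in L(R) is also in L(S).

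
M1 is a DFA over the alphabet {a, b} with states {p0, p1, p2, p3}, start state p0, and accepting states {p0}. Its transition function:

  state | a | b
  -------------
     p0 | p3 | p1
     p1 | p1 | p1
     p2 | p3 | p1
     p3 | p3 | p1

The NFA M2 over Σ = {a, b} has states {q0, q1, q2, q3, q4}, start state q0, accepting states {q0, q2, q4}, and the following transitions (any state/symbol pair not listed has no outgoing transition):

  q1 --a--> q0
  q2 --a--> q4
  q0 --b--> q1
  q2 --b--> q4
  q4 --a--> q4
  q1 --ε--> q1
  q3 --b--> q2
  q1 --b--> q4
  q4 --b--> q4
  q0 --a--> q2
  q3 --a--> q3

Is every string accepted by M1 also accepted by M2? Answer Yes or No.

Yes

Exploring the product automaton M1 × M2 from the start pair (p0, q0), following both machines on each input symbol, reaches 7 state pairs: (p0, q0), (p3, q2), (p1, q1), (p3, q4), (p1, q4), (p1, q0), (p1, q2).
M1 accepts in {p0} and M2 accepts in {q0, q2, q4}. The reachable pairs whose M1-component is accepting are (p0, q0); in each of them the M2-component is accepting too, so the product for L(M1) \ L(M2) (M1-component accepting, M2-component rejecting) has no reachable accepting pair and the difference is empty.
Hence every string in L(M1) is also in L(M2).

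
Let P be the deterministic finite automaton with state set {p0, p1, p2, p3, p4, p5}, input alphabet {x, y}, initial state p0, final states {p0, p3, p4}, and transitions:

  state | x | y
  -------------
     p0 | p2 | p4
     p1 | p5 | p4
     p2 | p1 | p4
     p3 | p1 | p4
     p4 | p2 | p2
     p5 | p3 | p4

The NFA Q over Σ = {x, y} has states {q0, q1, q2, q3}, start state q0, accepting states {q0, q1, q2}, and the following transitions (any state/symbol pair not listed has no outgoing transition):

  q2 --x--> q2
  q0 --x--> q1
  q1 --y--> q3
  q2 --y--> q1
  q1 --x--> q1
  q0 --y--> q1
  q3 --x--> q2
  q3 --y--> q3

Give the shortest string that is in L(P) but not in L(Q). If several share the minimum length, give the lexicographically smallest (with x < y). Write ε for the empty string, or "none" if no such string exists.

xy

The string xy is accepted by P but not by Q.
No shorter string lies in the difference, and xy is the lexicographically first length-2 string in L(P) \ L(Q).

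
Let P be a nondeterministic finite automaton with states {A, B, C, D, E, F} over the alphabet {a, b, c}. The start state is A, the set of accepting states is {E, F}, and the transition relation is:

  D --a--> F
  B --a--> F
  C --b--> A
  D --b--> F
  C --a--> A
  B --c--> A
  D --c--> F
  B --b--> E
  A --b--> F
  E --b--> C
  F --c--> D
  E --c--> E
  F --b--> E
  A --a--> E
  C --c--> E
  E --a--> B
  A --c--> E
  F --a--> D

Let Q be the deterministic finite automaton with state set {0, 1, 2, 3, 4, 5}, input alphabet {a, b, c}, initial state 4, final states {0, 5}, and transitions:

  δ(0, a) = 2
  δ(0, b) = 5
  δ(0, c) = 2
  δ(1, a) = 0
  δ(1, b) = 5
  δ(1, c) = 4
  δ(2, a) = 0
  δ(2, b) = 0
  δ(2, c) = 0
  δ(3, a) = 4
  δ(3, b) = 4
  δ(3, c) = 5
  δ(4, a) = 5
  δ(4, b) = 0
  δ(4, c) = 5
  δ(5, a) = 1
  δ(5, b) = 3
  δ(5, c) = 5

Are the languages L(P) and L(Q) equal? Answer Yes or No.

Exploring the product automaton P × Q from the start pair (A, 4), following both machines on each input symbol, reaches 6 state pairs: (A, 4), (E, 5), (F, 0), (B, 1), (C, 3), (D, 2).
P accepts in {E, F} and Q accepts in {0, 5}. In every reachable pair the two components are either both accepting — (E, 5), (F, 0) — or both non-accepting, so no string is accepted by exactly one of the machines: L(P) \ L(Q) and L(Q) \ L(P) are both empty.
Hence every string is accepted by P iff it is accepted by Q, and the two languages coincide.

Yes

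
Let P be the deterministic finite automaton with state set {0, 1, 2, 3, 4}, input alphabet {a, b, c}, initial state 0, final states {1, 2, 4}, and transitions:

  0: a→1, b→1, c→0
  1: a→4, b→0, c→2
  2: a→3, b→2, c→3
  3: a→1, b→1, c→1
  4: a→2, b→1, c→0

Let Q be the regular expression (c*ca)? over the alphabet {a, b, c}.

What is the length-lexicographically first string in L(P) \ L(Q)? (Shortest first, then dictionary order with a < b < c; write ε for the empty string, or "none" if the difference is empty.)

a

The string a is accepted by P but not by Q.
No shorter string lies in the difference, and a is the lexicographically first length-1 string in L(P) \ L(Q).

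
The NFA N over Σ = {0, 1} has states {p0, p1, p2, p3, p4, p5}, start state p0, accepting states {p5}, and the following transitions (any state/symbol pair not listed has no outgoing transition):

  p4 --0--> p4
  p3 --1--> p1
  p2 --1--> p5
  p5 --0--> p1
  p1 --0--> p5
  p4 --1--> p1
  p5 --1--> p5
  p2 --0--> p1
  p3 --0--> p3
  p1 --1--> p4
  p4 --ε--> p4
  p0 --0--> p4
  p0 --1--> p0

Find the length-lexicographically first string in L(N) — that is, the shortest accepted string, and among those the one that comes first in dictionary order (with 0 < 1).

A breadth-first search from p0 reaches an accepting state first via the path p0 → p4 → p1 → p5 on input 010.
No string of length < 3 is accepted (BFS exhausts all shorter strings without reaching an accepting state), and 010 is the lexicographically least accepting string of length 3.

010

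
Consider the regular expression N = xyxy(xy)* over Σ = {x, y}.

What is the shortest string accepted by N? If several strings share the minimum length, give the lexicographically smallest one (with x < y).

By inspection of the expression, no string of length less than 4 matches, and xyxy is the lexicographically first match of length 4.

xyxy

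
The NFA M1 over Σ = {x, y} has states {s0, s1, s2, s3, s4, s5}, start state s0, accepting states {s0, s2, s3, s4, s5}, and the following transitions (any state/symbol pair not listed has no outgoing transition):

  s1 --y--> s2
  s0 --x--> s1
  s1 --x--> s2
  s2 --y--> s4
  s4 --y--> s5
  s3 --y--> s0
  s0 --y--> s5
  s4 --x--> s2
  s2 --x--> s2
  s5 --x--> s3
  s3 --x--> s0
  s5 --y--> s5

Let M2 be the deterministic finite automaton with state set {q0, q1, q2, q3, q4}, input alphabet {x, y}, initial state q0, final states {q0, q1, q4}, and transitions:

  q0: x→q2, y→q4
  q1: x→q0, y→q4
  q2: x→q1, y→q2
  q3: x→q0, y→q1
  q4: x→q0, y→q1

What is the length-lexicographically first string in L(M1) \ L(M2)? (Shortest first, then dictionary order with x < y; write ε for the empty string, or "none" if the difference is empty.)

The string xy is accepted by M1 but not by M2.
No shorter string lies in the difference, and xy is the lexicographically first length-2 string in L(M1) \ L(M2).

xy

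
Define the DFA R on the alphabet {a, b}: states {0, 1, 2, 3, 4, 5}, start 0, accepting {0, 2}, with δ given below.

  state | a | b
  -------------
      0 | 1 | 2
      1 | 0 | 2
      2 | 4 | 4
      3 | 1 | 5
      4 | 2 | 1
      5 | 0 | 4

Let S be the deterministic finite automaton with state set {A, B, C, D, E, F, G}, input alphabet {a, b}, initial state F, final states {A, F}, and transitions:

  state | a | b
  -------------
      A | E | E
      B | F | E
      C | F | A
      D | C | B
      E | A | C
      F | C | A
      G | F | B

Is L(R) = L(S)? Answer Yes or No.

Exploring the product automaton R × S from the start pair (0, F), following both machines on each input symbol, reaches 4 state pairs: (0, F), (1, C), (2, A), (4, E).
R accepts in {0, 2} and S accepts in {A, F}. In every reachable pair the two components are either both accepting — (0, F), (2, A) — or both non-accepting, so no string is accepted by exactly one of the machines: L(R) \ L(S) and L(S) \ L(R) are both empty.
Hence every string is accepted by R iff it is accepted by S, and the two languages coincide.

Yes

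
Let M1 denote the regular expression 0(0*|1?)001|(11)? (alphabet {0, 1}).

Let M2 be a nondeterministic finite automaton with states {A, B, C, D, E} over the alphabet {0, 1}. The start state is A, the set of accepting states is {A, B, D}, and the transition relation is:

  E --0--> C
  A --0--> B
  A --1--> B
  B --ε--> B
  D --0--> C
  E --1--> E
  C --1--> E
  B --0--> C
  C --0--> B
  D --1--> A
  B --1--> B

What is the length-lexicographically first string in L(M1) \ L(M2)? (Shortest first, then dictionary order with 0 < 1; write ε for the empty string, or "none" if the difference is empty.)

00001

The string 00001 is accepted by M1 but not by M2.
No shorter string lies in the difference, and 00001 is the lexicographically first length-5 string in L(M1) \ L(M2).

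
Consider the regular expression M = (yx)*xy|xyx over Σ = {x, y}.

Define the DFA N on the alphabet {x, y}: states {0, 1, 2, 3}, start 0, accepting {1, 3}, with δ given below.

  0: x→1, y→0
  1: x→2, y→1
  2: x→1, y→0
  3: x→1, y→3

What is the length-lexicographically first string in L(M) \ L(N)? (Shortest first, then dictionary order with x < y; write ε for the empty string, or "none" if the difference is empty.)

The string xyx is accepted by M but not by N.
No shorter string lies in the difference, and xyx is the lexicographically first length-3 string in L(M) \ L(N).

xyx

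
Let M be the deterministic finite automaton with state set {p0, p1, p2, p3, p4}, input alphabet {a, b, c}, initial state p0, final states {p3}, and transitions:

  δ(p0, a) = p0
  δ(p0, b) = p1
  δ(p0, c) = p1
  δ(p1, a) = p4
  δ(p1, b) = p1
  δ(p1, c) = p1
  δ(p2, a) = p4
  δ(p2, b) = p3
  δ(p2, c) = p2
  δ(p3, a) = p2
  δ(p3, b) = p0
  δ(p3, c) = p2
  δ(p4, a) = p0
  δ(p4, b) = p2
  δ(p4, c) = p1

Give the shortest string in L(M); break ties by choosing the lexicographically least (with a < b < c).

babb

A breadth-first search from p0 reaches an accepting state first via the path p0 → p1 → p4 → p2 → p3 on input babb.
No string of length < 4 is accepted (BFS exhausts all shorter strings without reaching an accepting state), and babb is the lexicographically least accepting string of length 4.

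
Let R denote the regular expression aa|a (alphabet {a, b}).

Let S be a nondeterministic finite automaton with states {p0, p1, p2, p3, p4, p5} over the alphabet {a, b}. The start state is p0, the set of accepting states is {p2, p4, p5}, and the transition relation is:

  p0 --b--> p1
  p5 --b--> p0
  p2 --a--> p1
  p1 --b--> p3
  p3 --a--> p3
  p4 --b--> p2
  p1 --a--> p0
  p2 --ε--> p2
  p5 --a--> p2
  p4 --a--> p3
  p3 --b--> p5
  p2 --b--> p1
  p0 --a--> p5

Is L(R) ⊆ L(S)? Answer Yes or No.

Yes

Converting the expression R to a DFA (subset construction, then merging equivalent states) gives the minimal DFA with states {r0, r1, r2, r3}, start state r0, accepting states {r1, r3} and transitions r0: a→r1, b→r2; r1: a→r3, b→r2; r2: a→r2, b→r2; r3: a→r2, b→r2.
Exploring the product automaton R × S from the start pair (r0, p0), following both machines on each input symbol, reaches 8 state pairs: (r0, p0), (r1, p5), (r2, p1), (r3, p2), (r2, p0), (r2, p3), (r2, p5), (r2, p2).
R accepts in {r1, r3} and S accepts in {p2, p4, p5}. The reachable pairs whose R-component is accepting are (r1, p5), (r3, p2); in each of them the S-component is accepting too, so the product for L(R) \ L(S) (R-component accepting, S-component rejecting) has no reachable accepting pair and the difference is empty.
Hence every string in L(R) is also in L(S).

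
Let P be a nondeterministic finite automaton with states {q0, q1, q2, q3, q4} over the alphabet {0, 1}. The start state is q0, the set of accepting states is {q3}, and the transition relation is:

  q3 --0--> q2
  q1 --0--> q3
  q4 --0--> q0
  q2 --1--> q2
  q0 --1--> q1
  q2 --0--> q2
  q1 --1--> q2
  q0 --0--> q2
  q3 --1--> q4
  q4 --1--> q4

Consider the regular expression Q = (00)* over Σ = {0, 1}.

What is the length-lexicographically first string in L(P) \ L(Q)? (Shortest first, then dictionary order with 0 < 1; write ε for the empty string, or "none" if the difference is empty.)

10

The string 10 is accepted by P but not by Q.
No shorter string lies in the difference, and 10 is the lexicographically first length-2 string in L(P) \ L(Q).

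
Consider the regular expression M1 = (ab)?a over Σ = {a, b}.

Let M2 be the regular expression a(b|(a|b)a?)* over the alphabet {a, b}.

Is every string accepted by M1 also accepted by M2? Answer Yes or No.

Yes

Converting the expression M1 to a DFA (subset construction, then merging equivalent states) gives the minimal DFA with states {r0, r1, r2, r3, r4}, start state r0, accepting states {r1, r4} and transitions r0: a→r1, b→r2; r1: a→r2, b→r3; r2: a→r2, b→r2; r3: a→r4, b→r2; r4: a→r2, b→r2.
Converting the expression M2 to a DFA (subset construction, then merging equivalent states) gives the minimal DFA with states {t0, t1, t2}, start state t0, accepting states {t1} and transitions t0: a→t1, b→t2; t1: a→t1, b→t1; t2: a→t2, b→t2.
Exploring the product automaton M1 × M2 from the start pair (r0, t0), following both machines on each input symbol, reaches 6 state pairs: (r0, t0), (r1, t1), (r2, t2), (r2, t1), (r3, t1), (r4, t1).
M1 accepts in {r1, r4} and M2 accepts in {t1}. The reachable pairs whose M1-component is accepting are (r1, t1), (r4, t1); in each of them the M2-component is accepting too, so the product for L(M1) \ L(M2) (M1-component accepting, M2-component rejecting) has no reachable accepting pair and the difference is empty.
Hence every string in L(M1) is also in L(M2).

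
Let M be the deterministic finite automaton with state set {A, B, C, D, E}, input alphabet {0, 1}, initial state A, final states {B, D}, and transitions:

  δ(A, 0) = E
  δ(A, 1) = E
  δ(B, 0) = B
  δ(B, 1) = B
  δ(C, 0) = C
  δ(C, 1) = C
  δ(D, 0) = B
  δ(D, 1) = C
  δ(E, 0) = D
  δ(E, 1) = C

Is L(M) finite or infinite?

infinite

State B is reachable from the start and can reach an accepting state, and it lies on the cycle B → B.
Traversing that cycle any number of times yields accepted strings of unbounded length, so the language is infinite.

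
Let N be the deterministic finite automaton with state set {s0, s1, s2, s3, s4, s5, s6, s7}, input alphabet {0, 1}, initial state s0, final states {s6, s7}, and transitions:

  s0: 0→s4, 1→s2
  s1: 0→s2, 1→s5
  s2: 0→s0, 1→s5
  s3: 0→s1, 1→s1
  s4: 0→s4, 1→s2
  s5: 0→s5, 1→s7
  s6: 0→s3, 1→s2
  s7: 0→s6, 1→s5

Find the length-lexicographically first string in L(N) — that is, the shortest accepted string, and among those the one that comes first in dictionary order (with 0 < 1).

111

A breadth-first search from s0 reaches an accepting state first via the path s0 → s2 → s5 → s7 on input 111.
No string of length < 3 is accepted (BFS exhausts all shorter strings without reaching an accepting state), and 111 is the lexicographically least accepting string of length 3.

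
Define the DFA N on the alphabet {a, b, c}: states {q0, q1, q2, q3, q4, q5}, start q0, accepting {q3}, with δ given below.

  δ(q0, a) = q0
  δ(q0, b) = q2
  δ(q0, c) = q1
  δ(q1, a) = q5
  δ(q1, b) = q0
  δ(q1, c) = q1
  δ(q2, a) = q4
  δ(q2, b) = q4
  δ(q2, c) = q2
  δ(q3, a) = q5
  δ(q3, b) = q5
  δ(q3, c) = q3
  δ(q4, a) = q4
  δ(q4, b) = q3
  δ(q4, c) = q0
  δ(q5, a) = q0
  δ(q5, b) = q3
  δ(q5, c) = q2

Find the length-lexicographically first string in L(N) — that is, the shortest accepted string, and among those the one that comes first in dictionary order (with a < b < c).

bab

A breadth-first search from q0 reaches an accepting state first via the path q0 → q2 → q4 → q3 on input bab.
No string of length < 3 is accepted (BFS exhausts all shorter strings without reaching an accepting state), and bab is the lexicographically least accepting string of length 3.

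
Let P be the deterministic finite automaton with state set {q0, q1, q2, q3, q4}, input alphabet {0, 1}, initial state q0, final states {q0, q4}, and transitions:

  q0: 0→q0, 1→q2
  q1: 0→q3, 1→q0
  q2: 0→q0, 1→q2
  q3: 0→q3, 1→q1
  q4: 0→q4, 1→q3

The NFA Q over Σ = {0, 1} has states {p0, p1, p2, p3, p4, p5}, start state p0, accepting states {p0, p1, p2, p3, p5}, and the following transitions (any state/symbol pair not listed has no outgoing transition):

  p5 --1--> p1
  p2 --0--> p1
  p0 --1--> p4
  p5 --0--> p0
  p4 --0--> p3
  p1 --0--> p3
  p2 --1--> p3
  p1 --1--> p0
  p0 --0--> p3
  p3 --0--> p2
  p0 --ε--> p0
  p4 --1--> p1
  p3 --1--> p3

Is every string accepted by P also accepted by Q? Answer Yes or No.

Yes

Exploring the product automaton P × Q from the start pair (q0, p0), following both machines on each input symbol, reaches 8 state pairs: (q0, p0), (q0, p3), (q2, p4), (q0, p2), (q2, p3), (q2, p1), (q0, p1), (q2, p0).
P accepts in {q0, q4} and Q accepts in {p0, p1, p2, p3, p5}. The reachable pairs whose P-component is accepting are (q0, p0), (q0, p3), (q0, p2), (q0, p1); in each of them the Q-component is accepting too, so the product for L(P) \ L(Q) (P-component accepting, Q-component rejecting) has no reachable accepting pair and the difference is empty.
Hence every string in L(P) is also in L(Q).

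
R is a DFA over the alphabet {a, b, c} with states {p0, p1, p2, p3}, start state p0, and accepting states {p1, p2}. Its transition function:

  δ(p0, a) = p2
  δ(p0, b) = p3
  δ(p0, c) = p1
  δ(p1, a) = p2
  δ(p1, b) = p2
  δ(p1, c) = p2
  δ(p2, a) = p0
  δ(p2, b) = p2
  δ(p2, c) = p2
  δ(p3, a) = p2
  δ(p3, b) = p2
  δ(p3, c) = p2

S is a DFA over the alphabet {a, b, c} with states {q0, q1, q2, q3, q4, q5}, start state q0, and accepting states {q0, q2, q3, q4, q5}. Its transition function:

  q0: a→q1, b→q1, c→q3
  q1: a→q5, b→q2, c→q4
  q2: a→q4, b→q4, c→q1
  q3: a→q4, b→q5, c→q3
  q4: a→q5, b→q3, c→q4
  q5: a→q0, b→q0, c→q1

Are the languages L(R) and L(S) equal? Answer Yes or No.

No

The string a is accepted by R but rejected by S.
So L(R) ≠ L(S).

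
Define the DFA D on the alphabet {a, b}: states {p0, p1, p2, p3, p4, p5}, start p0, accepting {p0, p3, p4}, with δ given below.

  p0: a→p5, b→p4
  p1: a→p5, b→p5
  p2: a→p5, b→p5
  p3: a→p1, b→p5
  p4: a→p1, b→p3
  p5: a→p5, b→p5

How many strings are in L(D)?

3

The useful subgraph on states {p0, p3, p4} is acyclic, so L(D) is finite; the longest accepting path visits 3 useful states, giving maximum string length 2.
Counting accepting paths from p0 by length: 1 of length 0, 1 of length 1, 1 of length 2. Total 3.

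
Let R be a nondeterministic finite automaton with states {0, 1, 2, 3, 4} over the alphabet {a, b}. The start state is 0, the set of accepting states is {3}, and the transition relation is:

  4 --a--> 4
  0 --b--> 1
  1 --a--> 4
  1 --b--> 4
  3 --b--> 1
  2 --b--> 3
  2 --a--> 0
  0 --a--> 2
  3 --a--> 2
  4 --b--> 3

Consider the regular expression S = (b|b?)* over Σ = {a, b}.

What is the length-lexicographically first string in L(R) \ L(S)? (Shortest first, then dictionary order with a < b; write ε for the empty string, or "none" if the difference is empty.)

The string ab is accepted by R but not by S.
No shorter string lies in the difference, and ab is the lexicographically first length-2 string in L(R) \ L(S).

ab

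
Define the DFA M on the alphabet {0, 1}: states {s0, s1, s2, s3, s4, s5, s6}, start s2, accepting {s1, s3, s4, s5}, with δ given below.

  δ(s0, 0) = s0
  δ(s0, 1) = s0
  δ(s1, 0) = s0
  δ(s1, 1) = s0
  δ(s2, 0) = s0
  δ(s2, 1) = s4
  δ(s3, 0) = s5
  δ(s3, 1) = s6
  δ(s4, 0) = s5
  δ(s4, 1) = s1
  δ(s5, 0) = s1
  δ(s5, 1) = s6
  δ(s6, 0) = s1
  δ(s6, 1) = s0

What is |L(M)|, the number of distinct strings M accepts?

The useful subgraph on states {s1, s2, s4, s5, s6} is acyclic, so L(M) is finite; the longest accepting path visits 5 useful states, giving maximum string length 4.
Counting accepting paths from s2 by length: 1 of length 1, 2 of length 2, 1 of length 3, 1 of length 4. Total 5.

5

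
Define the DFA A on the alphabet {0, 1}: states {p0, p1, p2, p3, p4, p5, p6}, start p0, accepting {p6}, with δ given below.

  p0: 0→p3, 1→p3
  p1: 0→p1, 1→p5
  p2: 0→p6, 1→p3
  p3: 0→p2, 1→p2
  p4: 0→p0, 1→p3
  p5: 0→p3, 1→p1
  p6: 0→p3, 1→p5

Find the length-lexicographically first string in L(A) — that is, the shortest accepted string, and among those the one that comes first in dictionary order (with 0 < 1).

000

A breadth-first search from p0 reaches an accepting state first via the path p0 → p3 → p2 → p6 on input 000.
No string of length < 3 is accepted (BFS exhausts all shorter strings without reaching an accepting state), and 000 is the lexicographically least accepting string of length 3.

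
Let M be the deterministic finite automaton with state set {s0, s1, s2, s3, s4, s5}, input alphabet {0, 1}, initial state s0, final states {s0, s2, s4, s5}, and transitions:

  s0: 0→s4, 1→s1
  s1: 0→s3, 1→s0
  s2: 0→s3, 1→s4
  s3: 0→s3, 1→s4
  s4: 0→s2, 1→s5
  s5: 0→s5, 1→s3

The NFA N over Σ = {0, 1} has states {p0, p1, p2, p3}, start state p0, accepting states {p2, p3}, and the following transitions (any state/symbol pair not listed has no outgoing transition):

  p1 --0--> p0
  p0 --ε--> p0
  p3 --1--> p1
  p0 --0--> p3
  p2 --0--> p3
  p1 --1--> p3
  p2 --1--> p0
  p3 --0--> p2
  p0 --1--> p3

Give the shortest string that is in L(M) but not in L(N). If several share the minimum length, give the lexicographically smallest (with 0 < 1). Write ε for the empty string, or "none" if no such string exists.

ε

The empty string ε is accepted by M but not by N.
Since ε is the unique shortest string, it is the required witness.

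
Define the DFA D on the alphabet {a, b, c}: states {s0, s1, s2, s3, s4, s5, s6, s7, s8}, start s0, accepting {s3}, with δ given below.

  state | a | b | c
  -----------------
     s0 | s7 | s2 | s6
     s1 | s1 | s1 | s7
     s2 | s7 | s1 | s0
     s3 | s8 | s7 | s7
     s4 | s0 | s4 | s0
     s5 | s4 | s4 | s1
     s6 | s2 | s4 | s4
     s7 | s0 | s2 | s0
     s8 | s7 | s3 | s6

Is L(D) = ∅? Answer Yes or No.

Yes

The states reachable from the start state are {s0, s1, s2, s4, s6, s7}.
None of the accepting states {s3} is reachable, so no string is accepted and L(D) = ∅.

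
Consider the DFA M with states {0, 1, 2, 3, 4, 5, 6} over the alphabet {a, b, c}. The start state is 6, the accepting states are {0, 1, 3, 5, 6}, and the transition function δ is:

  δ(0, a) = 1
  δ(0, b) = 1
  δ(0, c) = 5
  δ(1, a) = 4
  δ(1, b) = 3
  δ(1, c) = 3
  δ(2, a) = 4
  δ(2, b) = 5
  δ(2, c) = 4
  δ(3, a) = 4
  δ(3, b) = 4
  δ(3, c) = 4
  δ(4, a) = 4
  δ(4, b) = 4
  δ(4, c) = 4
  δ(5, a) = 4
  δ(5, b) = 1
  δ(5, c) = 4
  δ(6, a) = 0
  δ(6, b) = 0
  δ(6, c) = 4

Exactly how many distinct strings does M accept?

23

The useful subgraph on states {0, 1, 3, 5, 6} is acyclic, so L(M) is finite; the longest accepting path visits 5 useful states, giving maximum string length 4.
Counting accepting paths from 6 by length: 1 of length 0, 2 of length 1, 6 of length 2, 10 of length 3, 4 of length 4. Total 23.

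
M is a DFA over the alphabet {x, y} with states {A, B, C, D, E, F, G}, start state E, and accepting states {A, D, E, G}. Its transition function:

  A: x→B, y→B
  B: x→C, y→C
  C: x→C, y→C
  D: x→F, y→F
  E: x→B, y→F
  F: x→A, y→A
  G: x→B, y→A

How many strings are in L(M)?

3

The useful subgraph on states {A, E, F} is acyclic, so L(M) is finite; the longest accepting path visits 3 useful states, giving maximum string length 2.
Counting accepting paths from E by length: 1 of length 0, 2 of length 2. Total 3.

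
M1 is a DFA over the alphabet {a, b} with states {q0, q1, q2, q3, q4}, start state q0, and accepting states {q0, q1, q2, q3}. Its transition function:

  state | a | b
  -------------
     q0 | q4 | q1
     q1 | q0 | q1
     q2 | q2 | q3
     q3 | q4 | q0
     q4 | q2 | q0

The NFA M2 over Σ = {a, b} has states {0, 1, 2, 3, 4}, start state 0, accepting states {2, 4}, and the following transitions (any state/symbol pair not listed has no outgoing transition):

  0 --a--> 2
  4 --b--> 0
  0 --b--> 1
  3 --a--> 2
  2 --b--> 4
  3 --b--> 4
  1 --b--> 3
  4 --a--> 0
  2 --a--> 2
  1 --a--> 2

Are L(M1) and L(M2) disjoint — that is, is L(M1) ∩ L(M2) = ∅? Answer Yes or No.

No

The string aa is accepted by both M1 and M2.
Hence L(M1) ∩ L(M2) ≠ ∅.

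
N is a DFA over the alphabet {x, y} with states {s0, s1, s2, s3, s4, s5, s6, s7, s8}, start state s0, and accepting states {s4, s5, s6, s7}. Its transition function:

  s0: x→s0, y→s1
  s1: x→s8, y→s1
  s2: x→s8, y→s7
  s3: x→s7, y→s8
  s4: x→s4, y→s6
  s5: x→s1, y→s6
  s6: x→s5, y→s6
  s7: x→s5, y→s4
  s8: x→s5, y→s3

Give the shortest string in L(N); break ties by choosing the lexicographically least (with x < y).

A breadth-first search from s0 reaches an accepting state first via the path s0 → s1 → s8 → s5 on input yxx.
No string of length < 3 is accepted (BFS exhausts all shorter strings without reaching an accepting state), and yxx is the lexicographically least accepting string of length 3.

yxx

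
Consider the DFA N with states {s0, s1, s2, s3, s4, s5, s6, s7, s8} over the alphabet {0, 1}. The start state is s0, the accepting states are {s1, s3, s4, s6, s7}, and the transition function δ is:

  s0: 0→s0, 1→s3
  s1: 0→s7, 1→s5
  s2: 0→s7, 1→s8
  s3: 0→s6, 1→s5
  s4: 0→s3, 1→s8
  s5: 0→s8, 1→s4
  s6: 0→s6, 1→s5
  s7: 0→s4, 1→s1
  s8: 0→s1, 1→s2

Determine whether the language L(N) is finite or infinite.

infinite

State s0 is reachable from the start and can reach an accepting state, and it lies on the cycle s0 → s0.
Traversing that cycle any number of times yields accepted strings of unbounded length, so the language is infinite.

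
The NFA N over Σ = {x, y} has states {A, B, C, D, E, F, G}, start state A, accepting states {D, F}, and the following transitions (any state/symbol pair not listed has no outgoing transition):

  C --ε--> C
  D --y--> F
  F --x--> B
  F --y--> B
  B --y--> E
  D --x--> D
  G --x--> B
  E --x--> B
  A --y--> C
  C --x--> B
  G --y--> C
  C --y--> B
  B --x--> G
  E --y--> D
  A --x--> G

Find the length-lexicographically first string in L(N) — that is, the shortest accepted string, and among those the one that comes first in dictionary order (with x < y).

xxyy

A breadth-first search from A reaches an accepting state first via the path A → G → B → E → D on input xxyy.
No string of length < 4 is accepted (BFS exhausts all shorter strings without reaching an accepting state), and xxyy is the lexicographically least accepting string of length 4.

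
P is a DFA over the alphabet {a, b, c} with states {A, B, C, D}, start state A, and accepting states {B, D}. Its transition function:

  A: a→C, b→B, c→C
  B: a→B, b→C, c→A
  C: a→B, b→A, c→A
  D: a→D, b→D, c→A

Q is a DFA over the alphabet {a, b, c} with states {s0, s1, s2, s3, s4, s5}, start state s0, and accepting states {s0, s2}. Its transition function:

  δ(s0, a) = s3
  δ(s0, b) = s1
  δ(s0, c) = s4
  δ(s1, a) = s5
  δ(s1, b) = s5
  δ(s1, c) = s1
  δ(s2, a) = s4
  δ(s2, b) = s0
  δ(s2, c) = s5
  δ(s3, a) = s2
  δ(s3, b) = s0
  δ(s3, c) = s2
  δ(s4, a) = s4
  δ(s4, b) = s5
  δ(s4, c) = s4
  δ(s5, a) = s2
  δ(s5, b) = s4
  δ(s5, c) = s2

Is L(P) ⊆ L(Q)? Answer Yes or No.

The string b is in L(P) but not in L(Q).
So L(P) ⊄ L(Q).

No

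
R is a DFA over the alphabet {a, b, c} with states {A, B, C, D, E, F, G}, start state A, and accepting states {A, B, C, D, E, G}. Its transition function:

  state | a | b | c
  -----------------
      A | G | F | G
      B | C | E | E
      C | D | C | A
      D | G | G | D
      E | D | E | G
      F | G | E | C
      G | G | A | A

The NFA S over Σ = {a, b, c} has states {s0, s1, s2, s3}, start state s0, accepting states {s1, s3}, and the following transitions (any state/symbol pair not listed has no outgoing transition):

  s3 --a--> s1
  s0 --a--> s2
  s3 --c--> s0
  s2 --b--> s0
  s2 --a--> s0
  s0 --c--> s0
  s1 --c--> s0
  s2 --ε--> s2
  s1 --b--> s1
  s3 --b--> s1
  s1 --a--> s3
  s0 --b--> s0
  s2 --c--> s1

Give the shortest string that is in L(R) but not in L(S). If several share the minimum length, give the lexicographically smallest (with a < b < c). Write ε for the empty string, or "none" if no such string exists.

The empty string ε is accepted by R but not by S.
Since ε is the unique shortest string, it is the required witness.

ε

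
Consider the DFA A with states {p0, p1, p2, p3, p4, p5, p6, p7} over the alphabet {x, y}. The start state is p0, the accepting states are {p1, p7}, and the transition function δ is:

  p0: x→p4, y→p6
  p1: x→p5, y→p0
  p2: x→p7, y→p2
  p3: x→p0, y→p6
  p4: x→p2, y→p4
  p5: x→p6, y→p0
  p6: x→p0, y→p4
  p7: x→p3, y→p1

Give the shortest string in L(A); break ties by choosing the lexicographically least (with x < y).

A breadth-first search from p0 reaches an accepting state first via the path p0 → p4 → p2 → p7 on input xxx.
No string of length < 3 is accepted (BFS exhausts all shorter strings without reaching an accepting state), and xxx is the lexicographically least accepting string of length 3.

xxx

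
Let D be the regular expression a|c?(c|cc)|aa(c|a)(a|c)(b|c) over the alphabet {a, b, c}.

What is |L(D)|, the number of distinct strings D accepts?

The expression has no Kleene star, so L(D) is finite. Expanding the alternatives gives {a, c, cc, ccc, aaaab, aaaac, aaacb, aaacc, aacab, aacac, aaccb, aaccc}.
That is 2 of length 1, 1 of length 2, 1 of length 3, 8 of length 5: 12 strings in all.

12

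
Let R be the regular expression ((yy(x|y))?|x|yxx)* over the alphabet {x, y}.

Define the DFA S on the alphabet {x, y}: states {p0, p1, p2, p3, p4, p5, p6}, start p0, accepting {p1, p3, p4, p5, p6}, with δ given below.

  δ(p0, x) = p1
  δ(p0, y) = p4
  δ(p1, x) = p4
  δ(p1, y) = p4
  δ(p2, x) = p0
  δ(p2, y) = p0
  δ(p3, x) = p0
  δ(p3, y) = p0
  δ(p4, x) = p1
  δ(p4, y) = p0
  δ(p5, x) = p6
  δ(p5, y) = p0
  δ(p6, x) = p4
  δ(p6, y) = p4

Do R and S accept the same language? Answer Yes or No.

The empty string ε is accepted by R but rejected by S.
So L(R) ≠ L(S).

No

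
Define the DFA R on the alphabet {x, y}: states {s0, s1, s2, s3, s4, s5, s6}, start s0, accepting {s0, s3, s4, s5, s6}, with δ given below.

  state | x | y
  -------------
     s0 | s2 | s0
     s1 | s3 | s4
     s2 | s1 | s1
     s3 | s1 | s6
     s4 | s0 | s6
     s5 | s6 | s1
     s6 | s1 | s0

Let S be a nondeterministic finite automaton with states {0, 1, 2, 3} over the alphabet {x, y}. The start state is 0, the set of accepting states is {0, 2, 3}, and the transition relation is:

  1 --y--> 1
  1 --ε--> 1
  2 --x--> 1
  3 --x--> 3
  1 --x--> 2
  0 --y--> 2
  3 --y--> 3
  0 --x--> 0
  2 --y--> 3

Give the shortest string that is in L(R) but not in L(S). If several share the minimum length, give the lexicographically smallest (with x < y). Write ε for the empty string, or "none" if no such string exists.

The string xyx is accepted by R but not by S.
No shorter string lies in the difference, and xyx is the lexicographically first length-3 string in L(R) \ L(S).

xyx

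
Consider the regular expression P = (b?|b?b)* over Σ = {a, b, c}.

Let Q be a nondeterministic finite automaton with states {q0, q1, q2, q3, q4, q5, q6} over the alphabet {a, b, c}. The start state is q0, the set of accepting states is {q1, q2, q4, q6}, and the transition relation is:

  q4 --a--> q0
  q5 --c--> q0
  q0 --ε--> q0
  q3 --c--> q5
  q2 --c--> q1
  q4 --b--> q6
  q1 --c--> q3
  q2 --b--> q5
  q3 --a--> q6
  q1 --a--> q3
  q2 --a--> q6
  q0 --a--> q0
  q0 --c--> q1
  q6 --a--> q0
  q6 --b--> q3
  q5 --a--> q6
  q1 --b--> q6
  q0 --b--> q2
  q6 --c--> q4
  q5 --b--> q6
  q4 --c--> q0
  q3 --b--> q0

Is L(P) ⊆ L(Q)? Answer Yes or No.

The empty string ε is in L(P) but not in L(Q).
So L(P) ⊄ L(Q).

No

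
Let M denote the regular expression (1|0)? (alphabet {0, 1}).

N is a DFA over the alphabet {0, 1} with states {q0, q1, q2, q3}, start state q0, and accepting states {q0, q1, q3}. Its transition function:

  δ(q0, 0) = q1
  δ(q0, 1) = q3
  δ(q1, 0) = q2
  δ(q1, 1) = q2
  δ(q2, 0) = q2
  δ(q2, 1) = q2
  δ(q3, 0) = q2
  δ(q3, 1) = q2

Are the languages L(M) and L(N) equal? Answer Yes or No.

Converting the expression M to a DFA (subset construction, then merging equivalent states) gives the minimal DFA with states {m0, m1, m2}, start state m0, accepting states {m0, m1} and transitions m0: 0→m1, 1→m1; m1: 0→m2, 1→m2; m2: 0→m2, 1→m2.
Exploring the product automaton M × N from the start pair (m0, q0), following both machines on each input symbol, reaches 4 state pairs: (m0, q0), (m1, q1), (m1, q3), (m2, q2).
M accepts in {m0, m1} and N accepts in {q0, q1, q3}. In every reachable pair the two components are either both accepting — (m0, q0), (m1, q1), (m1, q3) — or both non-accepting, so no string is accepted by exactly one of the machines: L(M) \ L(N) and L(N) \ L(M) are both empty.
Hence every string is accepted by M iff it is accepted by N, and the two languages coincide.

Yes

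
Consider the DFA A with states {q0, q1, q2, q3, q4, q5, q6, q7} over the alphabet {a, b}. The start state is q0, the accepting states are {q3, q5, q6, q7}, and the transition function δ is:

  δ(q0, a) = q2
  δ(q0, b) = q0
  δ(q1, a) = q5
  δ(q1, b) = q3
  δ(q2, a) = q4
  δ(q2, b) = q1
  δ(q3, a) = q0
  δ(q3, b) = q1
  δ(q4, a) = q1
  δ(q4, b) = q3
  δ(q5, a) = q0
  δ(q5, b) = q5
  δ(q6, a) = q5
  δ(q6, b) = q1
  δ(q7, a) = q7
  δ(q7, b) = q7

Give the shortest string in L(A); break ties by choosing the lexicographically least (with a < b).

A breadth-first search from q0 reaches an accepting state first via the path q0 → q2 → q4 → q3 on input aab.
No string of length < 3 is accepted (BFS exhausts all shorter strings without reaching an accepting state), and aab is the lexicographically least accepting string of length 3.

aab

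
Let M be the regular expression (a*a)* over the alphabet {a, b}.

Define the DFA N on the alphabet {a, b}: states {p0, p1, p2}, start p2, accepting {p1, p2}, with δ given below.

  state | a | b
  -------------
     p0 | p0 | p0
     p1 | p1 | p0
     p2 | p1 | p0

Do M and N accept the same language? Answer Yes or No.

Converting the expression M to a DFA (subset construction, then merging equivalent states) gives the minimal DFA with states {m0, m1}, start state m0, accepting states {m0} and transitions m0: a→m0, b→m1; m1: a→m1, b→m1.
Exploring the product automaton M × N from the start pair (m0, p2), following both machines on each input symbol, reaches 3 state pairs: (m0, p2), (m0, p1), (m1, p0).
M accepts in {m0} and N accepts in {p1, p2}. In every reachable pair the two components are either both accepting — (m0, p2), (m0, p1) — or both non-accepting, so no string is accepted by exactly one of the machines: L(M) \ L(N) and L(N) \ L(M) are both empty.
Hence every string is accepted by M iff it is accepted by N, and the two languages coincide.

Yes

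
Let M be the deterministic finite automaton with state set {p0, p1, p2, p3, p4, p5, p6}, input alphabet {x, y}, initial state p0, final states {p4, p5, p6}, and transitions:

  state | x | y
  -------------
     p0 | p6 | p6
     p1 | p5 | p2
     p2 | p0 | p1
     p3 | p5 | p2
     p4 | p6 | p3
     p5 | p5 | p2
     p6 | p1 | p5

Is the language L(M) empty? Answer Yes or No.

No

The string x is accepted: the run p0 → p6 ends in the accepting state p6.
Since at least one string is accepted, L(M) is not empty.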